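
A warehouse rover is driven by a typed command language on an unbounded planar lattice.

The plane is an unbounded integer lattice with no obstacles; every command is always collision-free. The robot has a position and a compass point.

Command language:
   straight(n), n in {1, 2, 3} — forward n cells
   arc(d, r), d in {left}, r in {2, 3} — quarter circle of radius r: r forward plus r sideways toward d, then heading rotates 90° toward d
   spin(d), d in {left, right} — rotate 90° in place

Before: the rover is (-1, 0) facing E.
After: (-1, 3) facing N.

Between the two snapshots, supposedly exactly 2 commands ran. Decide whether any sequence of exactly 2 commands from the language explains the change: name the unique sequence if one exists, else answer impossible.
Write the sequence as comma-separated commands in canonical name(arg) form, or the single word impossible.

spin(left), straight(3)

key: position moved to (-1,3) AND the heading swung to N — translation plus rotation needed
from: (-1, 0) facing E
[1] after spin(left): (-1, 0) facing N
[2] after straight(3): (-1, 3) facing N
no other 2-command option fits: unique.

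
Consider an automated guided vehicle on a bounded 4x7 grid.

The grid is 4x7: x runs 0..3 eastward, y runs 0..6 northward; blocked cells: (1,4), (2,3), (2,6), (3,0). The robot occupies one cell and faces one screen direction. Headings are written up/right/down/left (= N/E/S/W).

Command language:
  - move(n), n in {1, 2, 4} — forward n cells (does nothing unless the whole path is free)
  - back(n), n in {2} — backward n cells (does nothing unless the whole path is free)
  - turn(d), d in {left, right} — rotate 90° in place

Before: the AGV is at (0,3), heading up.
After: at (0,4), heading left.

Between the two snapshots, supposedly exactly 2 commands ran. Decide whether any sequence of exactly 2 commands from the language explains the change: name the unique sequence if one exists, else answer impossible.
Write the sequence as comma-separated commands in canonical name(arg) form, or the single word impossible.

key: running turn(left) before move(1) would end elsewhere — order is forced
initial: at (0,3), heading up
t=1 move(1) ⇒ at (0,4), heading up
t=2 turn(left) ⇒ at (0,4), heading left
uniquely the one of 36 2-step routes that fits.

move(1), turn(left)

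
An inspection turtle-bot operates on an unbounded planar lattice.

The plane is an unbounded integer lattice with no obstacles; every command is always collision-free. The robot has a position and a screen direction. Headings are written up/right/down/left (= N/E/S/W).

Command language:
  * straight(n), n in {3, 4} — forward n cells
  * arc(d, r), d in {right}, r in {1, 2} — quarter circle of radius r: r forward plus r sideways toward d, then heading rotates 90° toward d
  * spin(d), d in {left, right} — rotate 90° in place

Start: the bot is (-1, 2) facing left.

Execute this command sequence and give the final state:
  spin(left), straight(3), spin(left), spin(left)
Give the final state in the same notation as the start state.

(-1, -1) facing up

start: (-1, 2) facing left
step 1 (spin(left)): (-1, 2) facing down
step 2 (straight(3)): (-1, -1) facing down
step 3 (spin(left)): (-1, -1) facing right
step 4 (spin(left)): (-1, -1) facing up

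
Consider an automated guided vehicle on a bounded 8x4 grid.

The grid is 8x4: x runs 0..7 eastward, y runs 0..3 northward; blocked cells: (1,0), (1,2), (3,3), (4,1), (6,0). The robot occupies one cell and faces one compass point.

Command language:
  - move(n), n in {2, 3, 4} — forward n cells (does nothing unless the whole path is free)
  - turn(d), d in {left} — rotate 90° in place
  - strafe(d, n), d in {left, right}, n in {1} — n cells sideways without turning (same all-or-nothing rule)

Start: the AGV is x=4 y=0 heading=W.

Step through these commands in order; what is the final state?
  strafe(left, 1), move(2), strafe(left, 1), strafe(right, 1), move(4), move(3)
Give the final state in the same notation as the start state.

x=2 y=1 heading=W

from: x=4 y=0 heading=W
step 1 (strafe(left, 1)): x=4 y=0 heading=W
step 2 (move(2)): x=2 y=0 heading=W
step 3 (strafe(left, 1)): x=2 y=0 heading=W
step 4 (strafe(right, 1)): x=2 y=1 heading=W
step 5 (move(4)): x=2 y=1 heading=W
step 6 (move(3)): x=2 y=1 heading=W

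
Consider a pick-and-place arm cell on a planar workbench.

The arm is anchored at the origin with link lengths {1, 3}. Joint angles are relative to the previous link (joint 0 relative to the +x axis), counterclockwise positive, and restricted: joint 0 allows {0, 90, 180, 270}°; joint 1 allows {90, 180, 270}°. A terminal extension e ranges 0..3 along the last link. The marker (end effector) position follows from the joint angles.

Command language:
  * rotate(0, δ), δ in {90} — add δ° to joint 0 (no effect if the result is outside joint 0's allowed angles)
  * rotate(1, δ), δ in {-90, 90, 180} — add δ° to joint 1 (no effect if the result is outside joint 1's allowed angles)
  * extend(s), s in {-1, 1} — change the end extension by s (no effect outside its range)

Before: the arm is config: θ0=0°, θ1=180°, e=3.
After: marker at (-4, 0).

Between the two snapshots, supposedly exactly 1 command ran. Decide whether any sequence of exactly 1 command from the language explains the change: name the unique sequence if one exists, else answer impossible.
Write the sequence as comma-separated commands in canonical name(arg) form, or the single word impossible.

start: config: θ0=0°, θ1=180°, e=3
t=1 extend(-1) ⇒ config: θ0=0°, θ1=180°, e=2
no rival 1-sequence matches.

extend(-1)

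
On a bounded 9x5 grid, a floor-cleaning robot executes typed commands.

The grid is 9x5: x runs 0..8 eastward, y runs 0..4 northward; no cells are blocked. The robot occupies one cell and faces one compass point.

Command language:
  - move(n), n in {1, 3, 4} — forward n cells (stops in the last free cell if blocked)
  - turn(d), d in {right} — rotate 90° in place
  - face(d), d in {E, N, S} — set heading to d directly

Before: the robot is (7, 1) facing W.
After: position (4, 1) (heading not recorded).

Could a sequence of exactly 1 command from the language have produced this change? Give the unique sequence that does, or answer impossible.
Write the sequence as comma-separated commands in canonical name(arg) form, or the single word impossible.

move(3)

begin: (7, 1) facing W
t=1 move(3) ⇒ (4, 1) facing W
uniquely the one of 7 1-step routes that fits.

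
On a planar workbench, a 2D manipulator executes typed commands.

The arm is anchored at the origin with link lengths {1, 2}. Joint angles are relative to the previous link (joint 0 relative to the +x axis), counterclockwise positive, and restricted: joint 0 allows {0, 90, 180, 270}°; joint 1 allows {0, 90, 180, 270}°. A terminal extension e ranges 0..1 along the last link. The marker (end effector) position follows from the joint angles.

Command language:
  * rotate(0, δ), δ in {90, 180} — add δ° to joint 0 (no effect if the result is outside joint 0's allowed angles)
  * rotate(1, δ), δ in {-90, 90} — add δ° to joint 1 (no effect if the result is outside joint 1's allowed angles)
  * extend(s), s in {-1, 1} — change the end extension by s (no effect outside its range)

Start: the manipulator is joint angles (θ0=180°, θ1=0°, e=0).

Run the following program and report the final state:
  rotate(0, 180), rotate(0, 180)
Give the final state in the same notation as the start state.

begin: joint angles (θ0=180°, θ1=0°, e=0)
[1] after rotate(0, 180): joint angles (θ0=0°, θ1=0°, e=0)
[2] after rotate(0, 180): joint angles (θ0=180°, θ1=0°, e=0)

joint angles (θ0=180°, θ1=0°, e=0)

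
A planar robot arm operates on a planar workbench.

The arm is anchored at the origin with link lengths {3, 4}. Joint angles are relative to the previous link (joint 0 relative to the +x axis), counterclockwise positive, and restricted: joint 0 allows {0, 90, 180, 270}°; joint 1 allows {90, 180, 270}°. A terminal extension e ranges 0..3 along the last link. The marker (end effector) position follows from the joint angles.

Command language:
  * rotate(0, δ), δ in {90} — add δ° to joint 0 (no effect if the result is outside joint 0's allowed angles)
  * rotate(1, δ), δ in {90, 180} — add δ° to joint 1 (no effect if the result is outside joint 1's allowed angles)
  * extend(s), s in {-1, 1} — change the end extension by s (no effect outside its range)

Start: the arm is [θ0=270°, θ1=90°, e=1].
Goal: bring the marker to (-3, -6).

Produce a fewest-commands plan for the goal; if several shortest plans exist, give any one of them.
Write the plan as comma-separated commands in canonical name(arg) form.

extend(1), rotate(0, 90), rotate(0, 90), rotate(0, 90)

from: [θ0=270°, θ1=90°, e=1]
1. extend(1) → [θ0=270°, θ1=90°, e=2]
2. rotate(0, 90) → [θ0=0°, θ1=90°, e=2]
3. rotate(0, 90) → [θ0=90°, θ1=90°, e=2]
4. rotate(0, 90) → [θ0=180°, θ1=90°, e=2]
nothing shorter than 4 reaches the goal.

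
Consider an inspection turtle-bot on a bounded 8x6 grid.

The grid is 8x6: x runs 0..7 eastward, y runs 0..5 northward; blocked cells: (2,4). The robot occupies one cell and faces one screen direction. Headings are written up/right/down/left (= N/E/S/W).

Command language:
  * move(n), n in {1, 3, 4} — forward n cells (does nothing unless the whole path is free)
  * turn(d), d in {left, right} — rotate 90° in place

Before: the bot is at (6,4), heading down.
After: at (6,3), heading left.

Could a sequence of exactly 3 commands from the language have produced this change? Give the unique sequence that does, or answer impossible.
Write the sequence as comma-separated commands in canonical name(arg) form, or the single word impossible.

key: move(4) would leave the grid, so it does nothing
t0: at (6,4), heading down
step 1 (move(1)): at (6,3), heading down
step 2 (move(4)): at (6,3), heading down
step 3 (turn(right)): at (6,3), heading left
uniquely the one of 125 3-step routes that fits.

move(1), move(4), turn(right)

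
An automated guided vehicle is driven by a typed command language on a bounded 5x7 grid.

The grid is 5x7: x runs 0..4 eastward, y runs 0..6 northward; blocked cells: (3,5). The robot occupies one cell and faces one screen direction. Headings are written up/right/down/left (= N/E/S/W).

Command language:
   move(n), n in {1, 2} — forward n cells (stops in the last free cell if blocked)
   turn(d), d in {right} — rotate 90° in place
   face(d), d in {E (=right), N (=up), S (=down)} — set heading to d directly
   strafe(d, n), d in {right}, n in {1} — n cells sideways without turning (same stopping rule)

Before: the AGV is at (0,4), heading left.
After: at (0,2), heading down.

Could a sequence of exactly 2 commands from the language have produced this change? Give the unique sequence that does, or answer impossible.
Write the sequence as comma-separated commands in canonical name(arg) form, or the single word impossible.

face(S), move(2)

key: running move(2) before face(S) would end elsewhere — order is forced
begin: at (0,4), heading left
step 1 (face(S)): at (0,4), heading down
step 2 (move(2)): at (0,2), heading down
no rival 2-sequence matches.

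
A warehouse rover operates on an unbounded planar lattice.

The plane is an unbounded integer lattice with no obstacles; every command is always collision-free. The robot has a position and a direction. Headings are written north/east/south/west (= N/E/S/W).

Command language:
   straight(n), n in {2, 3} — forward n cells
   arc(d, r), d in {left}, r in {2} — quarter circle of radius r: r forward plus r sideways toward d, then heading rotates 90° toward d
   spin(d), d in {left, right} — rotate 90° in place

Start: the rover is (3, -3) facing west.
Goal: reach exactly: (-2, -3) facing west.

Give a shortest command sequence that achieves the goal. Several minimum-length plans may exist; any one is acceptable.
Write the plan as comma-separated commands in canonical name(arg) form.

straight(2), straight(3)

begin: (3, -3) facing west
t=1 straight(2) ⇒ (1, -3) facing west
t=2 straight(3) ⇒ (-2, -3) facing west
no 1-step plan works, so 2 is optimal.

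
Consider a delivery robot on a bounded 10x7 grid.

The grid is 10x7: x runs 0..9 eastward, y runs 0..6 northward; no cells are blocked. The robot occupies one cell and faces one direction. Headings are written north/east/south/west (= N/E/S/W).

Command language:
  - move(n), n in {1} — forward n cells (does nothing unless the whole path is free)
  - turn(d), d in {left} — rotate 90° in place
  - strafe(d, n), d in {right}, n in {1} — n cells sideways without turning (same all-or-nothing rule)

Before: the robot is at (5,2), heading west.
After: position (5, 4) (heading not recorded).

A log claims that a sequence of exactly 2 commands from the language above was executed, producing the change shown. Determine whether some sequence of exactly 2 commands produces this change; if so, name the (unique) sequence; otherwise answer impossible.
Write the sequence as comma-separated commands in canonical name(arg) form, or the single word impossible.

begin: at (5,2), heading west
step 1 (strafe(right, 1)): at (5,3), heading west
step 2 (strafe(right, 1)): at (5,4), heading west
all 9 alternatives checked — unique.

strafe(right, 1), strafe(right, 1)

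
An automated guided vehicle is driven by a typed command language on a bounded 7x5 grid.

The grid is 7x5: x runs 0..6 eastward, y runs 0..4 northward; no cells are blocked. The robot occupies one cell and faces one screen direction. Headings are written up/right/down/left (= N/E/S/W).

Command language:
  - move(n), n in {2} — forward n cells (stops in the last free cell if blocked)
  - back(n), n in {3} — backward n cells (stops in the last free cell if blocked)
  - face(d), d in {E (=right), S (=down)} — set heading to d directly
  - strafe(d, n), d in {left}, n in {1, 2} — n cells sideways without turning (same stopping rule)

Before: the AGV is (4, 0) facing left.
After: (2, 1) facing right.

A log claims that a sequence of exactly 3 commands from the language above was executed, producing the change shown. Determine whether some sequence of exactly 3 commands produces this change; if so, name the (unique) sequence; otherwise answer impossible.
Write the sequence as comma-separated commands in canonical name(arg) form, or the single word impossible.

key: order matters: swapping move(2) and strafe(left, 1) lands elsewhere
t0: (4, 0) facing left
t=1 move(2) ⇒ (2, 0) facing left
t=2 face(E) ⇒ (2, 0) facing right
t=3 strafe(left, 1) ⇒ (2, 1) facing right
uniquely the one of 216 3-step routes that fits.

move(2), face(E), strafe(left, 1)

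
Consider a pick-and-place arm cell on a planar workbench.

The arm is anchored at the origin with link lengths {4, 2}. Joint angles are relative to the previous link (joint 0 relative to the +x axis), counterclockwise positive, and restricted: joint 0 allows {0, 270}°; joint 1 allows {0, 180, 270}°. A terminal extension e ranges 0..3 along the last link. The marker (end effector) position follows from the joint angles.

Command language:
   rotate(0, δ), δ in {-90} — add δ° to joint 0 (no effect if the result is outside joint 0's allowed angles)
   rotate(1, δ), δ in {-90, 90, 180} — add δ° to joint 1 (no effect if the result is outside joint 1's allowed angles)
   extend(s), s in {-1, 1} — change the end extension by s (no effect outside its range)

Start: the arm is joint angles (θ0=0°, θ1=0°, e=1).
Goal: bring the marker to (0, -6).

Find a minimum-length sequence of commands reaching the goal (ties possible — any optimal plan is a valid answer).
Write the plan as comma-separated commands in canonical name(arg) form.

begin: joint angles (θ0=0°, θ1=0°, e=1)
1. rotate(0, -90) → joint angles (θ0=270°, θ1=0°, e=1)
2. extend(-1) → joint angles (θ0=270°, θ1=0°, e=0)
no 1-step plan works, so 2 is optimal.

rotate(0, -90), extend(-1)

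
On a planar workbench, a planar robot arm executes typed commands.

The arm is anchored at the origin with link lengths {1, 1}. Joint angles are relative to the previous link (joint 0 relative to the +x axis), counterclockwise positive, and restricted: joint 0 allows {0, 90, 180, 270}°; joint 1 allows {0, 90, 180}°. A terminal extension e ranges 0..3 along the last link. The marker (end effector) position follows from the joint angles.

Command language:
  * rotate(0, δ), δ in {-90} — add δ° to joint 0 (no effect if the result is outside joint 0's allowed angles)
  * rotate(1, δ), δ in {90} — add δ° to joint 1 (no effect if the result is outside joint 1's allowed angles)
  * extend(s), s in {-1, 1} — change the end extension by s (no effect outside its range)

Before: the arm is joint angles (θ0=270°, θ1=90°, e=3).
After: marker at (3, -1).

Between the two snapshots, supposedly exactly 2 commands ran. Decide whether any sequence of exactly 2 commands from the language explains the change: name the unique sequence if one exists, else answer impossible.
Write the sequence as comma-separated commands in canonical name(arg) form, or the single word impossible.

key: running extend(-1) before extend(1) would end elsewhere — order is forced
initial: joint angles (θ0=270°, θ1=90°, e=3)
[1] after extend(1): joint angles (θ0=270°, θ1=90°, e=3)
[2] after extend(-1): joint angles (θ0=270°, θ1=90°, e=2)
no other 2-command option fits: unique.

extend(1), extend(-1)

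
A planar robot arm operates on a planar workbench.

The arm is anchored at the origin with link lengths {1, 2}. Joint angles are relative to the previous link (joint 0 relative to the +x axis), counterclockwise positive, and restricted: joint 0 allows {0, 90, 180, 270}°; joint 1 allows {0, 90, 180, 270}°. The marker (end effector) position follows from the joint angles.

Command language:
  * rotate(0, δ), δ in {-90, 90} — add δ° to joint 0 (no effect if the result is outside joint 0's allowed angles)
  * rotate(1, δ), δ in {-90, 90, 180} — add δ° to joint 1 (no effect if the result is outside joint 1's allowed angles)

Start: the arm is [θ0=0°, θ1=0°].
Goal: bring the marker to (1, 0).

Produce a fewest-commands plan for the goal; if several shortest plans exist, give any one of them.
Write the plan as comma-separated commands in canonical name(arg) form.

begin: [θ0=0°, θ1=0°]
step 1 (rotate(1, 180)): [θ0=0°, θ1=180°]
step 2 (rotate(0, -90)): [θ0=270°, θ1=180°]
step 3 (rotate(0, -90)): [θ0=180°, θ1=180°]
nothing shorter than 3 reaches the goal.

rotate(1, 180), rotate(0, -90), rotate(0, -90)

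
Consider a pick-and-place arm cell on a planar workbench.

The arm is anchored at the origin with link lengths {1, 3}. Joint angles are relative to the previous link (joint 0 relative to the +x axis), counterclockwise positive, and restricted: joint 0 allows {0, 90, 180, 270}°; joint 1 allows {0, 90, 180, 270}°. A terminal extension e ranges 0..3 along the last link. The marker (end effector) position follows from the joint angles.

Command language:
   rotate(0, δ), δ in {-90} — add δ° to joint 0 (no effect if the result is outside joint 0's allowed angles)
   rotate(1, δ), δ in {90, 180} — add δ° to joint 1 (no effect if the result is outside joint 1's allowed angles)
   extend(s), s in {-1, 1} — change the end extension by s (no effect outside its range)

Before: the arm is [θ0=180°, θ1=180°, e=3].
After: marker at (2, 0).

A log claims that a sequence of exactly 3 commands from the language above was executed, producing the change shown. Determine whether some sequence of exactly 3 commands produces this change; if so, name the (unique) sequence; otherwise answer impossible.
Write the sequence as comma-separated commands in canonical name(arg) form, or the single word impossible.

extend(-1), extend(-1), extend(-1)

from: [θ0=180°, θ1=180°, e=3]
[1] after extend(-1): [θ0=180°, θ1=180°, e=2]
[2] after extend(-1): [θ0=180°, θ1=180°, e=1]
[3] after extend(-1): [θ0=180°, θ1=180°, e=0]
no other 3-command option fits: unique.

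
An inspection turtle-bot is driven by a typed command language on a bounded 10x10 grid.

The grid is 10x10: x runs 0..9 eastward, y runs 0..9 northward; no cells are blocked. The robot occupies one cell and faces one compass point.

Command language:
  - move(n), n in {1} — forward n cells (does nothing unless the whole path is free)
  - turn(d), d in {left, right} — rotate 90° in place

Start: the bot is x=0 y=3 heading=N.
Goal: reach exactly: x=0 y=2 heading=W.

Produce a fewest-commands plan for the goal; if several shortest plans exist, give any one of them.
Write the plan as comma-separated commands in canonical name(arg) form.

initial: x=0 y=3 heading=N
t=1 turn(left) ⇒ x=0 y=3 heading=W
t=2 turn(left) ⇒ x=0 y=3 heading=S
t=3 move(1) ⇒ x=0 y=2 heading=S
t=4 turn(right) ⇒ x=0 y=2 heading=W
nothing shorter than 4 reaches the goal.

turn(left), turn(left), move(1), turn(right)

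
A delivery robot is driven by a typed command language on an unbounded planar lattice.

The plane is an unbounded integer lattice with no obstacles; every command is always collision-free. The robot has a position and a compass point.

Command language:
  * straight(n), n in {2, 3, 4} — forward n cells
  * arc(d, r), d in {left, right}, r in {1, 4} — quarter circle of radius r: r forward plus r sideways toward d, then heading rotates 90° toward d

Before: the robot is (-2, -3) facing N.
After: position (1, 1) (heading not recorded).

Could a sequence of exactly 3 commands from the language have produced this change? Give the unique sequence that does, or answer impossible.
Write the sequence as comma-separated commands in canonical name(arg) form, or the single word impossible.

straight(3), arc(right, 1), straight(2)

key: order matters: swapping straight(3) and straight(2) lands elsewhere
t0: (-2, -3) facing N
1. straight(3) → (-2, 0) facing N
2. arc(right, 1) → (-1, 1) facing E
3. straight(2) → (1, 1) facing E
no other 3-command option fits: unique.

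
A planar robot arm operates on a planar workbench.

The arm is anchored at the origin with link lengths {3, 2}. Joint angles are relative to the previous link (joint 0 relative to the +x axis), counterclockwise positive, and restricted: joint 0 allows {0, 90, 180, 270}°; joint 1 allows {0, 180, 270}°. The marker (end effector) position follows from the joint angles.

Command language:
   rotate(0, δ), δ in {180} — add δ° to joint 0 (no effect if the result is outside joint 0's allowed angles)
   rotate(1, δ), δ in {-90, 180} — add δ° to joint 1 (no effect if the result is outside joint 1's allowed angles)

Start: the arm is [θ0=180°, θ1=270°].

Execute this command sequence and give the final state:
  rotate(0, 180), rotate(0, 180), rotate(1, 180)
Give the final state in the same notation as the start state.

[θ0=180°, θ1=270°]

initial: [θ0=180°, θ1=270°]
step 1 (rotate(0, 180)): [θ0=0°, θ1=270°]
step 2 (rotate(0, 180)): [θ0=180°, θ1=270°]
step 3 (rotate(1, 180)): [θ0=180°, θ1=270°]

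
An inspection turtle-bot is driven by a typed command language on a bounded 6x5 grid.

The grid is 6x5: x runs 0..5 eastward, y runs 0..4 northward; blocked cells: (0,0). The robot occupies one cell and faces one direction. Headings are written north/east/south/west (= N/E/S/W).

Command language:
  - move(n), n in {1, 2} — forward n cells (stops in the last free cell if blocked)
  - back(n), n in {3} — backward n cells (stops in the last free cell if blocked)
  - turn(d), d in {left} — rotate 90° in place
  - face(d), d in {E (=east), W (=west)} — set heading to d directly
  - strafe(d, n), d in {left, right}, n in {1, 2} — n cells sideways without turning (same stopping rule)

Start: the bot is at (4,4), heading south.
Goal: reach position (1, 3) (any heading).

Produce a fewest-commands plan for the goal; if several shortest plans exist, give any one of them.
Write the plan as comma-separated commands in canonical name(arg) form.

initial: at (4,4), heading south
[1] after turn(left): at (4,4), heading east
[2] after back(3): at (1,4), heading east
[3] after strafe(right, 1): at (1,3), heading east
nothing shorter than 3 reaches the goal.

turn(left), back(3), strafe(right, 1)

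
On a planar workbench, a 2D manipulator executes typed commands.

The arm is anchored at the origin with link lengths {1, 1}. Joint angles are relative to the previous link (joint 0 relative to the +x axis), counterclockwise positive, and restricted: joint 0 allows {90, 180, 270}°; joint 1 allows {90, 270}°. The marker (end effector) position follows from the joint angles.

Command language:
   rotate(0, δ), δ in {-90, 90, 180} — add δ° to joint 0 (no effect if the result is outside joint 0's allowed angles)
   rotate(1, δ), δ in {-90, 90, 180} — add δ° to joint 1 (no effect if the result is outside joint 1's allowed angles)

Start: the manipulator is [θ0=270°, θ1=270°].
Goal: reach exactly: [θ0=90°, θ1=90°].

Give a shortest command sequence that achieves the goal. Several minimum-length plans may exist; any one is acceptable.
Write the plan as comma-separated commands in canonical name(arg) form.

t0: [θ0=270°, θ1=270°]
t=1 rotate(1, 180) ⇒ [θ0=270°, θ1=90°]
t=2 rotate(0, 180) ⇒ [θ0=90°, θ1=90°]
nothing shorter than 2 reaches the goal.

rotate(1, 180), rotate(0, 180)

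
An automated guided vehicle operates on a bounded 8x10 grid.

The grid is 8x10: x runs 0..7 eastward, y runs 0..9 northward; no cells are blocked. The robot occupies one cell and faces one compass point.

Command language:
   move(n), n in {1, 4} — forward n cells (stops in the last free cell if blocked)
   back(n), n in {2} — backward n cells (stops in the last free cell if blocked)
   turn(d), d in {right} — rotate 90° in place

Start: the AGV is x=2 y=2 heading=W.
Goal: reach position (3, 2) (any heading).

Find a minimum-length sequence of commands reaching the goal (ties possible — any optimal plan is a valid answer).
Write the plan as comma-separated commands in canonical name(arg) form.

move(1), back(2)

initial: x=2 y=2 heading=W
[1] after move(1): x=1 y=2 heading=W
[2] after back(2): x=3 y=2 heading=W
no 1-step plan works, so 2 is optimal.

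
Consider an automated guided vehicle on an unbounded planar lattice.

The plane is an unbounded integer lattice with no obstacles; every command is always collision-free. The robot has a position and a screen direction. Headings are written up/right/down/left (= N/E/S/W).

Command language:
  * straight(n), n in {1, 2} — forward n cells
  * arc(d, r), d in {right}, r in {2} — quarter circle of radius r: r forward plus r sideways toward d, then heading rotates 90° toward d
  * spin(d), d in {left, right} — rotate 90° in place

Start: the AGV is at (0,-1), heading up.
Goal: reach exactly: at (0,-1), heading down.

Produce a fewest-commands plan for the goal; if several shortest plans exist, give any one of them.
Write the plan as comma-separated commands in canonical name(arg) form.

spin(right), spin(right)

from: at (0,-1), heading up
1. spin(right) → at (0,-1), heading right
2. spin(right) → at (0,-1), heading down
no 1-step plan works, so 2 is optimal.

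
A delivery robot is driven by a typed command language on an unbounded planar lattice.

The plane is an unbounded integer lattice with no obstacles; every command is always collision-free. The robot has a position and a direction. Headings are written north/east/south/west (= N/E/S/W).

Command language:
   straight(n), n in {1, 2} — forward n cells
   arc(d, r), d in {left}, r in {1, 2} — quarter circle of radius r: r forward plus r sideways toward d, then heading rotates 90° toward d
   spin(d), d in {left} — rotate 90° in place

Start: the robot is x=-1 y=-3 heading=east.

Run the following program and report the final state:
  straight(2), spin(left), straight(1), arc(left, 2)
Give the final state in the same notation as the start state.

x=-1 y=0 heading=west

begin: x=-1 y=-3 heading=east
[1] after straight(2): x=1 y=-3 heading=east
[2] after spin(left): x=1 y=-3 heading=north
[3] after straight(1): x=1 y=-2 heading=north
[4] after arc(left, 2): x=-1 y=0 heading=west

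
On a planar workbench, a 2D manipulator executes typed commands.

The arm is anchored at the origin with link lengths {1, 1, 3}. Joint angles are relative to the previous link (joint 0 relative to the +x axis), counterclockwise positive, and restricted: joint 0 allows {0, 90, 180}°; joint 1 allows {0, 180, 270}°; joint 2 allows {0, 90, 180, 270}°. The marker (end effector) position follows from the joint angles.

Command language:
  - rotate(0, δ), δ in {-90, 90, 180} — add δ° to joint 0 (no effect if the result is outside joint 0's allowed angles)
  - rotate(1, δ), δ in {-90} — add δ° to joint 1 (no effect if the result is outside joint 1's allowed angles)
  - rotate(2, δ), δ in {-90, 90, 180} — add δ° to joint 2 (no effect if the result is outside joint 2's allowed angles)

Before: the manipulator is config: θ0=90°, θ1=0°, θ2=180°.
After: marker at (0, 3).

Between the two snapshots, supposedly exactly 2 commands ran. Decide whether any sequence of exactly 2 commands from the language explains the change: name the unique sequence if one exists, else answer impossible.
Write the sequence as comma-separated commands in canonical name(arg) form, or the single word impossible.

initial: config: θ0=90°, θ1=0°, θ2=180°
step 1 (rotate(1, -90)): config: θ0=90°, θ1=270°, θ2=180°
step 2 (rotate(1, -90)): config: θ0=90°, θ1=180°, θ2=180°
no rival 2-sequence matches.

rotate(1, -90), rotate(1, -90)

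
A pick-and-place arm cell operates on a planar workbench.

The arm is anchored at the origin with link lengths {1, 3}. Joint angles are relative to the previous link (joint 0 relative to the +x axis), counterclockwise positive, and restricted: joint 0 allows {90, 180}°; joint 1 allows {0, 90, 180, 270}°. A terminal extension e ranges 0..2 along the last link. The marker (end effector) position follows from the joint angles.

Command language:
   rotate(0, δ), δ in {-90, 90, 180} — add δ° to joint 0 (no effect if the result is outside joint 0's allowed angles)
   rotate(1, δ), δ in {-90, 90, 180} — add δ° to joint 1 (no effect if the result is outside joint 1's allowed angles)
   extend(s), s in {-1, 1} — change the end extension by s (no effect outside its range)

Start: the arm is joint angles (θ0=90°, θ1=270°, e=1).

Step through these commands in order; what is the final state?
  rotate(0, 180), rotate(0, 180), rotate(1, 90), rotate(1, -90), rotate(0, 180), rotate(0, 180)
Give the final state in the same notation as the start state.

start: joint angles (θ0=90°, θ1=270°, e=1)
[1] after rotate(0, 180): joint angles (θ0=90°, θ1=270°, e=1)
[2] after rotate(0, 180): joint angles (θ0=90°, θ1=270°, e=1)
[3] after rotate(1, 90): joint angles (θ0=90°, θ1=0°, e=1)
[4] after rotate(1, -90): joint angles (θ0=90°, θ1=270°, e=1)
[5] after rotate(0, 180): joint angles (θ0=90°, θ1=270°, e=1)
[6] after rotate(0, 180): joint angles (θ0=90°, θ1=270°, e=1)

joint angles (θ0=90°, θ1=270°, e=1)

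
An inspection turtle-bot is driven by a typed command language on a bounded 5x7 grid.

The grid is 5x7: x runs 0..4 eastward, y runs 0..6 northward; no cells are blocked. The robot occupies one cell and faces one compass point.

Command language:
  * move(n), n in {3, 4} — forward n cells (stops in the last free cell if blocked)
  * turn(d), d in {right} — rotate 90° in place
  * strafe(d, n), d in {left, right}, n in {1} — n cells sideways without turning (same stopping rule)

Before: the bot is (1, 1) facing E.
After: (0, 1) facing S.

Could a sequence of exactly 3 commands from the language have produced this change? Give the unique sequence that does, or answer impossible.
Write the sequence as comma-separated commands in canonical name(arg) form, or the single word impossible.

turn(right), strafe(right, 1), strafe(right, 1)

key: the second strafe(right, 1) runs into the grid edge before its full distance
begin: (1, 1) facing E
t=1 turn(right) ⇒ (1, 1) facing S
t=2 strafe(right, 1) ⇒ (0, 1) facing S
t=3 strafe(right, 1) ⇒ (0, 1) facing S
uniquely the one of 125 3-step routes that fits.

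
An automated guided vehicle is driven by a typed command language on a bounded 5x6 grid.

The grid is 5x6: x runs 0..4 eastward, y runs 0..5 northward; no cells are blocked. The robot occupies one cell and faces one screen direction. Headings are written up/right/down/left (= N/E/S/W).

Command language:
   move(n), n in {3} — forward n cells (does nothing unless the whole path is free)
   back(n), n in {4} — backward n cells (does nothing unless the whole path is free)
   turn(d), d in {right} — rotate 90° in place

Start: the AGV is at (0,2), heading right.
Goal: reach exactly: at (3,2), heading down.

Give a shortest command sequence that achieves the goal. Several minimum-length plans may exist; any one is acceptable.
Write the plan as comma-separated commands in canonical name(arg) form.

move(3), turn(right)

initial: at (0,2), heading right
step 1 (move(3)): at (3,2), heading right
step 2 (turn(right)): at (3,2), heading down
no 1-step plan works, so 2 is optimal.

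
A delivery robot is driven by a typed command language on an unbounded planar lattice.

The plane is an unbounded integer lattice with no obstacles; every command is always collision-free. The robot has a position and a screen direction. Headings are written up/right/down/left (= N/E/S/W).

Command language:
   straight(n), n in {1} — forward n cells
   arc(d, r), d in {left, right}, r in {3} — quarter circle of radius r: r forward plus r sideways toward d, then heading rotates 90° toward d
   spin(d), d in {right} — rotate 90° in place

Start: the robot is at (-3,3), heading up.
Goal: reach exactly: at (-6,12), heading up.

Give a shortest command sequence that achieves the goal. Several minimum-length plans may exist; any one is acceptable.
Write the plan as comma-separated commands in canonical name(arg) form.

start: at (-3,3), heading up
1. arc(left, 3) → at (-6,6), heading left
2. arc(right, 3) → at (-9,9), heading up
3. spin(right) → at (-9,9), heading right
4. arc(left, 3) → at (-6,12), heading up
no 3-step plan works, so 4 is optimal.

arc(left, 3), arc(right, 3), spin(right), arc(left, 3)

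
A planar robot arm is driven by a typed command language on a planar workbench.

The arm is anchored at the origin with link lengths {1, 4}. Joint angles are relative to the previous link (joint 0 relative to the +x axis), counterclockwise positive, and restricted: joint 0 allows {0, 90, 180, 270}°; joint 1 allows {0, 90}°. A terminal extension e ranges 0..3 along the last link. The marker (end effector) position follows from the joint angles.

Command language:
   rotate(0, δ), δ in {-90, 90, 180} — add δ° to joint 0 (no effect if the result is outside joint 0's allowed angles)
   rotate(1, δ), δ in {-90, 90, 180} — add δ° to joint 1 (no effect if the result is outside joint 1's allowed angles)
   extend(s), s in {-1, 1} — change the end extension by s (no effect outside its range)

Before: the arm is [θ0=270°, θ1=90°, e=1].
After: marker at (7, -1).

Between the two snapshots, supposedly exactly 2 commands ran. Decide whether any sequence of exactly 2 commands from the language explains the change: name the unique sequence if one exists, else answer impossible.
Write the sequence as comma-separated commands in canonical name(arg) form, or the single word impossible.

t0: [θ0=270°, θ1=90°, e=1]
t=1 extend(1) ⇒ [θ0=270°, θ1=90°, e=2]
t=2 extend(1) ⇒ [θ0=270°, θ1=90°, e=3]
all 64 alternatives checked — unique.

extend(1), extend(1)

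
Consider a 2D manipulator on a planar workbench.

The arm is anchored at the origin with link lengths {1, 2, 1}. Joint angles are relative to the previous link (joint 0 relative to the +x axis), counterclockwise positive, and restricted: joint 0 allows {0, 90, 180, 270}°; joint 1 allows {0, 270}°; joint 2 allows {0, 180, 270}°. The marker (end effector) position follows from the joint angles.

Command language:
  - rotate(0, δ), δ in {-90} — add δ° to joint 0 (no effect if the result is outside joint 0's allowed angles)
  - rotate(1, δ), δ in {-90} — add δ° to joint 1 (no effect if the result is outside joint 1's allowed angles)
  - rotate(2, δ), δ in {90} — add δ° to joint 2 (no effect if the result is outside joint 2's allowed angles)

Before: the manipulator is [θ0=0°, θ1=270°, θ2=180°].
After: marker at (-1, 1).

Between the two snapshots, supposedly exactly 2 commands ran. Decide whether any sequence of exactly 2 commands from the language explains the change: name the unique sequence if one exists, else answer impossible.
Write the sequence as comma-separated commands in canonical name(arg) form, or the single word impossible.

rotate(0, -90), rotate(0, -90)

start: [θ0=0°, θ1=270°, θ2=180°]
t=1 rotate(0, -90) ⇒ [θ0=270°, θ1=270°, θ2=180°]
t=2 rotate(0, -90) ⇒ [θ0=180°, θ1=270°, θ2=180°]
no other 2-command option fits: unique.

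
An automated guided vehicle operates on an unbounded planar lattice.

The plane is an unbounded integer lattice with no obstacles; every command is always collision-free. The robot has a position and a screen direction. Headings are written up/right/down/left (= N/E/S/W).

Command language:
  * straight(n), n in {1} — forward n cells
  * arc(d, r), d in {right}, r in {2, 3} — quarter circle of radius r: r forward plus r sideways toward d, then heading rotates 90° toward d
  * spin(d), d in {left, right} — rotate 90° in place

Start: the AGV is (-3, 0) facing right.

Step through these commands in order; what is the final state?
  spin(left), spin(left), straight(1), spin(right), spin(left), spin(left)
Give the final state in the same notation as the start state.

from: (-3, 0) facing right
t=1 spin(left) ⇒ (-3, 0) facing up
t=2 spin(left) ⇒ (-3, 0) facing left
t=3 straight(1) ⇒ (-4, 0) facing left
t=4 spin(right) ⇒ (-4, 0) facing up
t=5 spin(left) ⇒ (-4, 0) facing left
t=6 spin(left) ⇒ (-4, 0) facing down

(-4, 0) facing down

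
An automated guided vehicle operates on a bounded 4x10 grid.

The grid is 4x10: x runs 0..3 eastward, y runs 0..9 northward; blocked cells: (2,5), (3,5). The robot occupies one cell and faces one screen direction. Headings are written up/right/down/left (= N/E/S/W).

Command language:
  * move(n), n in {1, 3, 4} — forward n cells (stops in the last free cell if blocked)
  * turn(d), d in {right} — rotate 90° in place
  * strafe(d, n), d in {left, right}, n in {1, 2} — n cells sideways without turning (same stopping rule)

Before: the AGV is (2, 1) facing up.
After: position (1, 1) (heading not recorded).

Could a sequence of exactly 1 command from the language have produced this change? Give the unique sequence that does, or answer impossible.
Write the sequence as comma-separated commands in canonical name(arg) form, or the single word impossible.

t0: (2, 1) facing up
t=1 strafe(left, 1) ⇒ (1, 1) facing up
no rival 1-sequence matches.

strafe(left, 1)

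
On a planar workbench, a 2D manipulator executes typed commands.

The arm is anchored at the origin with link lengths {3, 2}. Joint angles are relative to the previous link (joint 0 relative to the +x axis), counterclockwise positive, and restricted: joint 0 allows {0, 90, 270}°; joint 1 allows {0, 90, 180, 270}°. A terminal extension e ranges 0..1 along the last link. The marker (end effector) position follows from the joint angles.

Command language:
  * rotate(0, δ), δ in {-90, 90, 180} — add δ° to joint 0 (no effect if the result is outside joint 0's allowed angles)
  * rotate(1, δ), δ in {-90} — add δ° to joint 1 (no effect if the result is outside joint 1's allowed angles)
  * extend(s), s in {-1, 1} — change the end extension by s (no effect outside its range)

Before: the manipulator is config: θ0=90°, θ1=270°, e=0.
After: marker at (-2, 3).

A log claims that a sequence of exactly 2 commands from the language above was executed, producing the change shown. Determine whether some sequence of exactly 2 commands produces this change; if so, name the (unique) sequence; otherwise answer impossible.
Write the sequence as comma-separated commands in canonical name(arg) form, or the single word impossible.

begin: config: θ0=90°, θ1=270°, e=0
t=1 rotate(1, -90) ⇒ config: θ0=90°, θ1=180°, e=0
t=2 rotate(1, -90) ⇒ config: θ0=90°, θ1=90°, e=0
no other 2-command option fits: unique.

rotate(1, -90), rotate(1, -90)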